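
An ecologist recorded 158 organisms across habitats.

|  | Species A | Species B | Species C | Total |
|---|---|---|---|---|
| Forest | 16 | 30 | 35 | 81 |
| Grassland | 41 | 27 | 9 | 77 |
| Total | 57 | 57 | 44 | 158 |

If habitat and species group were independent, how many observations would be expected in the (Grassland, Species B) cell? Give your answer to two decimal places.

27.78

Row total (Grassland) = 77; column total (Species B) = 57; grand total N = 158.
Expected count = (row total × column total) / N = 77 × 57 / 158 = 27.78.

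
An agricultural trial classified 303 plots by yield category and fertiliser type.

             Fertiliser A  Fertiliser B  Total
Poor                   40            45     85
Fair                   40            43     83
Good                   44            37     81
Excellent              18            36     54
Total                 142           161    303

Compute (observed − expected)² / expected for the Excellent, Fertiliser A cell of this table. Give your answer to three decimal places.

2.110

Row total (Excellent) = 54; column total (Fertiliser A) = 142; N = 303.
Expected count E = 54 × 142 / 303 = 25.3069.
Contribution = (O − E)²/E = (18 − 25.3069)² / 25.3069 = 2.110.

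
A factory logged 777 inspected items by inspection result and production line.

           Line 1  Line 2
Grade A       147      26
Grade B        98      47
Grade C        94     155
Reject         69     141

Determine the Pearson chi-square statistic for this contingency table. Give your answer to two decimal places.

140.59

Row totals: 173, 145, 249, 210. Column totals: 408, 369. Grand total N = 777.
Expected counts (row total × column total / N):
  Grade A, Line 1: 173×408/777 = 90.842
  Grade A, Line 2: 173×369/777 = 82.158
  Grade B, Line 1: 145×408/777 = 76.139
  Grade B, Line 2: 145×369/777 = 68.861
  Grade C, Line 1: 249×408/777 = 130.749
  Grade C, Line 2: 249×369/777 = 118.251
  Reject, Line 1: 210×408/777 = 110.270
  Reject, Line 2: 210×369/777 = 99.730
Contributions (O − E)²/E:
  (147 − 90.842)²/90.842 = 34.7166
  (26 − 82.158)²/82.158 = 38.3860
  (98 − 76.139)²/76.139 = 6.2767
  (47 − 68.861)²/68.861 = 6.9401
  (94 − 130.749)²/130.749 = 10.3289
  (155 − 118.251)²/118.251 = 11.4205
  (69 − 110.270)²/110.270 = 15.4458
  (141 − 99.730)²/99.730 = 17.0782
χ² = 34.7166 + 38.3860 + 6.2767 + 6.9401 + 10.3289 + 11.4205 + 15.4458 + 17.0782 = 140.59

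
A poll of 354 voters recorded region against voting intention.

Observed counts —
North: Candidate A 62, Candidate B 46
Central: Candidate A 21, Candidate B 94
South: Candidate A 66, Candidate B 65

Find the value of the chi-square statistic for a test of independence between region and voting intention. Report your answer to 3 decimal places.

Row totals: 108, 115, 131. Column totals: 149, 205. Grand total N = 354.
Expected counts (row total × column total / N):
  North, Candidate A: 108×149/354 = 45.4576
  North, Candidate B: 108×205/354 = 62.5424
  Central, Candidate A: 115×149/354 = 48.4040
  Central, Candidate B: 115×205/354 = 66.5960
  South, Candidate A: 131×149/354 = 55.1384
  South, Candidate B: 131×205/354 = 75.8616
Contributions (O − E)²/E:
  (62 − 45.4576)²/45.4576 = 6.0199
  (46 − 62.5424)²/62.5424 = 4.3754
  (21 − 48.4040)²/48.4040 = 15.5148
  (94 − 66.5960)²/66.5960 = 11.2766
  (66 − 55.1384)²/55.1384 = 2.1396
  (65 − 75.8616)²/75.8616 = 1.5551
χ² = 6.0199 + 4.3754 + 15.5148 + 11.2766 + 2.1396 + 1.5551 = 40.881

40.881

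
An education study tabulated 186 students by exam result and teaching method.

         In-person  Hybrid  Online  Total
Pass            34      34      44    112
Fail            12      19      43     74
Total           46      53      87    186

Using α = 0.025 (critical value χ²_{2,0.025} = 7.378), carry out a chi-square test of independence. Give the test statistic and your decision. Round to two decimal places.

7.32; fail to reject H₀

Grand total N = 186.
Expected counts (row total × column total / N):
  Pass, In-person: 112×46/186 = 27.699
  Pass, Hybrid: 112×53/186 = 31.914
  Pass, Online: 112×87/186 = 52.387
  Fail, In-person: 74×46/186 = 18.301
  Fail, Hybrid: 74×53/186 = 21.086
  Fail, Online: 74×87/186 = 34.613
Contributions (O − E)²/E:
  (34 − 27.699)²/27.699 = 1.4334
  (34 − 31.914)²/31.914 = 0.1363
  (44 − 52.387)²/52.387 = 1.3427
  (12 − 18.301)²/18.301 = 2.1694
  (19 − 21.086)²/21.086 = 0.2064
  (43 − 34.613)²/34.613 = 2.0322
χ² = 1.4334 + 0.1363 + 1.3427 + 2.1694 + 0.2064 + 2.0322 = 7.32
df = (2−1)(3−1) = 2. Since 7.32 < 7.378, fail to reject the null hypothesis of independence at α = 0.025.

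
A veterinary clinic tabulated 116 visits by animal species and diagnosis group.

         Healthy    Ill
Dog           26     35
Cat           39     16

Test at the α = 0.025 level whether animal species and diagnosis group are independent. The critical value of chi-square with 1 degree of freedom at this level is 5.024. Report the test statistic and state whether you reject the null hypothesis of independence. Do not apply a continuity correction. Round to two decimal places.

Row totals: 61, 55. Column totals: 65, 51. Grand total N = 116.
Expected counts (row total × column total / N):
  Dog, Healthy: 61×65/116 = 34.181
  Dog, Ill: 61×51/116 = 26.819
  Cat, Healthy: 55×65/116 = 30.819
  Cat, Ill: 55×51/116 = 24.181
Contributions (O − E)²/E:
  (26 − 34.181)²/34.181 = 1.9581
  (35 − 26.819)²/26.819 = 2.4956
  (39 − 30.819)²/30.819 = 2.1717
  (16 − 24.181)²/24.181 = 2.7678
χ² = 1.9581 + 2.4956 + 2.1717 + 2.7678 = 9.39
df = (2−1)(2−1) = 1. Since 9.39 > 5.024, reject the null hypothesis of independence at α = 0.025.

9.39; reject H₀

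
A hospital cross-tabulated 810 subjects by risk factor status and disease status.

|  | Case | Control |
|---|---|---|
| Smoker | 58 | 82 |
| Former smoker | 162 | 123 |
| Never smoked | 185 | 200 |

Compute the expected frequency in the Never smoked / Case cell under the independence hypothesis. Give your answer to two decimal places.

192.50

Row total (Never smoked) = 385; column total (Case) = 405; grand total N = 810.
Expected count = (row total × column total) / N = 385 × 405 / 810 = 192.50.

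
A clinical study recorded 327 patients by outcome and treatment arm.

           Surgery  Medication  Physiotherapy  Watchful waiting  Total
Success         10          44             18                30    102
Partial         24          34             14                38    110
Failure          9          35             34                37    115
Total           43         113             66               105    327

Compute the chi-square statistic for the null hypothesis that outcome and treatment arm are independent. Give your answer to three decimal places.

Grand total N = 327.
Expected counts (row total × column total / N):
  Success, Surgery: 102×43/327 = 13.4128
  Success, Medication: 102×113/327 = 35.2477
  Success, Physiotherapy: 102×66/327 = 20.5872
  Success, Watchful waiting: 102×105/327 = 32.7523
  Partial, Surgery: 110×43/327 = 14.4648
  Partial, Medication: 110×113/327 = 38.0122
  Partial, Physiotherapy: 110×66/327 = 22.2018
  Partial, Watchful waiting: 110×105/327 = 35.3211
  Failure, Surgery: 115×43/327 = 15.1223
  Failure, Medication: 115×113/327 = 39.7401
  Failure, Physiotherapy: 115×66/327 = 23.2110
  Failure, Watchful waiting: 115×105/327 = 36.9266
Contributions (O − E)²/E:
  (10 − 13.4128)²/13.4128 = 0.8684
  (44 − 35.2477)²/35.2477 = 2.1733
  (18 − 20.5872)²/20.5872 = 0.3251
  (30 − 32.7523)²/32.7523 = 0.2313
  (24 − 14.4648)²/14.4648 = 6.2856
  (34 − 38.0122)²/38.0122 = 0.4235
  (14 − 22.2018)²/22.2018 = 3.0299
  (38 − 35.3211)²/35.3211 = 0.2032
  (9 − 15.1223)²/15.1223 = 2.4786
  (35 − 39.7401)²/39.7401 = 0.5654
  (34 − 23.2110)²/23.2110 = 5.0150
  (37 − 36.9266)²/36.9266 = 0.0001
χ² = 0.8684 + 2.1733 + 0.3251 + 0.2313 + 6.2856 + 0.4235 + 3.0299 + 0.2032 + 2.4786 + 0.5654 + 5.0150 + 0.0001 = 21.599

21.599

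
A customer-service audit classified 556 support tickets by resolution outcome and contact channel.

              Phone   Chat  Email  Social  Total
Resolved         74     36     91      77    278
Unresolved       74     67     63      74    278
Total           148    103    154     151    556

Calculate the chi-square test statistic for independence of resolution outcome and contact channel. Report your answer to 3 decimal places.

Grand total N = 556.
Expected counts (row total × column total / N):
  Resolved, Phone: 278×148/556 = 74.0000
  Resolved, Chat: 278×103/556 = 51.5000
  Resolved, Email: 278×154/556 = 77.0000
  Resolved, Social: 278×151/556 = 75.5000
  Unresolved, Phone: 278×148/556 = 74.0000
  Unresolved, Chat: 278×103/556 = 51.5000
  Unresolved, Email: 278×154/556 = 77.0000
  Unresolved, Social: 278×151/556 = 75.5000
Contributions (O − E)²/E:
  (74 − 74.0000)²/74.0000 = 0.0000
  (36 − 51.5000)²/51.5000 = 4.6650
  (91 − 77.0000)²/77.0000 = 2.5455
  (77 − 75.5000)²/75.5000 = 0.0298
  (74 − 74.0000)²/74.0000 = 0.0000
  (67 − 51.5000)²/51.5000 = 4.6650
  (63 − 77.0000)²/77.0000 = 2.5455
  (74 − 75.5000)²/75.5000 = 0.0298
χ² = 0.0000 + 4.6650 + 2.5455 + 0.0298 + 0.0000 + 4.6650 + 2.5455 + 0.0298 = 14.481

14.481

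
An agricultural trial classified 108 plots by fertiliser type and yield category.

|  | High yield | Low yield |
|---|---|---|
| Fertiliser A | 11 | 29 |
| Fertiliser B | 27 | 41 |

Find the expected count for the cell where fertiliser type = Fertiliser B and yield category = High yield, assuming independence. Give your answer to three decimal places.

23.926

Row total (Fertiliser B) = 68; column total (High yield) = 38; grand total N = 108.
Expected count = (row total × column total) / N = 68 × 38 / 108 = 23.926.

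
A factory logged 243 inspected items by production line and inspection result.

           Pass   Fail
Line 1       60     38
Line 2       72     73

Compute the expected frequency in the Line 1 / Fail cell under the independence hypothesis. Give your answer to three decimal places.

Row total (Line 1) = 98; column total (Fail) = 111; grand total N = 243.
Expected count = (row total × column total) / N = 98 × 111 / 243 = 44.765.

44.765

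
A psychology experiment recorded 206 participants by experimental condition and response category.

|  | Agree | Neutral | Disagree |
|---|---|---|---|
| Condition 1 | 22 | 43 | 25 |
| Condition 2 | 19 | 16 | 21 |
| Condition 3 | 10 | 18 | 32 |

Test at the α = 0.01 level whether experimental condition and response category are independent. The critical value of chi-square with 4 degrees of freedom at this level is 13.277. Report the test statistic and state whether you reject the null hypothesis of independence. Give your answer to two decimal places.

14.34; reject H₀

Row totals: 90, 56, 60. Column totals: 51, 77, 78. Grand total N = 206.
Expected counts (row total × column total / N):
  Condition 1, Agree: 90×51/206 = 22.282
  Condition 1, Neutral: 90×77/206 = 33.641
  Condition 1, Disagree: 90×78/206 = 34.078
  Condition 2, Agree: 56×51/206 = 13.864
  Condition 2, Neutral: 56×77/206 = 20.932
  Condition 2, Disagree: 56×78/206 = 21.204
  Condition 3, Agree: 60×51/206 = 14.854
  Condition 3, Neutral: 60×77/206 = 22.427
  Condition 3, Disagree: 60×78/206 = 22.718
Contributions (O − E)²/E:
  (22 − 22.282)²/22.282 = 0.0036
  (43 − 33.641)²/33.641 = 2.6037
  (25 − 34.078)²/34.078 = 2.4183
  (19 − 13.864)²/13.864 = 1.9027
  (16 − 20.932)²/20.932 = 1.1621
  (21 − 21.204)²/21.204 = 0.0020
  (10 − 14.854)²/14.854 = 1.5862
  (18 − 22.427)²/22.427 = 0.8739
  (32 − 22.718)²/22.718 = 3.7924
χ² = 0.0036 + 2.6037 + 2.4183 + 1.9027 + 1.1621 + 0.0020 + 1.5862 + 0.8739 + 3.7924 = 14.34
df = (3−1)(3−1) = 4. Since 14.34 > 13.277, reject the null hypothesis of independence at α = 0.01.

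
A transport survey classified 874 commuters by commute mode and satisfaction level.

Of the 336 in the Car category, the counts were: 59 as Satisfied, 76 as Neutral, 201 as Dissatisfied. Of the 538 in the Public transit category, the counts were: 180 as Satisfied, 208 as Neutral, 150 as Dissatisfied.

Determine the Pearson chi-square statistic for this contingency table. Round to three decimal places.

Row totals: 336, 538. Column totals: 239, 284, 351. Grand total N = 874.
Expected counts (row total × column total / N):
  Car, Satisfied: 336×239/874 = 91.8810
  Car, Neutral: 336×284/874 = 109.1808
  Car, Dissatisfied: 336×351/874 = 134.9382
  Public transit, Satisfied: 538×239/874 = 147.1190
  Public transit, Neutral: 538×284/874 = 174.8192
  Public transit, Dissatisfied: 538×351/874 = 216.0618
Contributions (O − E)²/E:
  (59 − 91.8810)²/91.8810 = 11.7670
  (76 − 109.1808)²/109.1808 = 10.0839
  (201 − 134.9382)²/134.9382 = 32.3419
  (180 − 147.1190)²/147.1190 = 7.3489
  (208 − 174.8192)²/174.8192 = 6.2977
  (150 − 216.0618)²/216.0618 = 20.1987
χ² = 11.7670 + 10.0839 + 32.3419 + 7.3489 + 6.2977 + 20.1987 = 88.038

88.038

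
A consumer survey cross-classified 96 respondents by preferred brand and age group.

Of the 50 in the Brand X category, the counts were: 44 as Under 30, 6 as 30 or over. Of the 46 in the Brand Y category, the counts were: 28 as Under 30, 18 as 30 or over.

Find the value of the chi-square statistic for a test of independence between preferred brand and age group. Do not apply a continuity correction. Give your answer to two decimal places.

9.41

Row totals: 50, 46. Column totals: 72, 24. Grand total N = 96.
Expected counts (row total × column total / N):
  Brand X, Under 30: 50×72/96 = 37.500
  Brand X, 30 or over: 50×24/96 = 12.500
  Brand Y, Under 30: 46×72/96 = 34.500
  Brand Y, 30 or over: 46×24/96 = 11.500
Contributions (O − E)²/E:
  (44 − 37.500)²/37.500 = 1.1267
  (6 − 12.500)²/12.500 = 3.3800
  (28 − 34.500)²/34.500 = 1.2246
  (18 − 11.500)²/11.500 = 3.6739
χ² = 1.1267 + 3.3800 + 1.2246 + 3.6739 = 9.41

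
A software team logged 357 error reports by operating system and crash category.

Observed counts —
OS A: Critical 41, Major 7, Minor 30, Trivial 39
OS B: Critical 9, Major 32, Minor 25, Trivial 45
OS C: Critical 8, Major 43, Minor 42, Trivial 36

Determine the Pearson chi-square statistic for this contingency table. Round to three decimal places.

65.568

Row totals: 117, 111, 129. Column totals: 58, 82, 97, 120. Grand total N = 357.
Expected counts (row total × column total / N):
  OS A, Critical: 117×58/357 = 19.00840
  OS A, Major: 117×82/357 = 26.87395
  OS A, Minor: 117×97/357 = 31.78992
  OS A, Trivial: 117×120/357 = 39.32773
  OS B, Critical: 111×58/357 = 18.03361
  OS B, Major: 111×82/357 = 25.49580
  OS B, Minor: 111×97/357 = 30.15966
  OS B, Trivial: 111×120/357 = 37.31092
  OS C, Critical: 129×58/357 = 20.95798
  OS C, Major: 129×82/357 = 29.63025
  OS C, Minor: 129×97/357 = 35.05042
  OS C, Trivial: 129×120/357 = 43.36134
Contributions (O − E)²/E:
  (41 − 19.00840)²/19.00840 = 25.4430
  (7 − 26.87395)²/26.87395 = 14.6973
  (30 − 31.78992)²/31.78992 = 0.1008
  (39 − 39.32773)²/39.32773 = 0.0027
  (9 − 18.03361)²/18.03361 = 4.5252
  (32 − 25.49580)²/25.49580 = 1.6593
  (25 − 30.15966)²/30.15966 = 0.8827
  (45 − 37.31092)²/37.31092 = 1.5846
  (8 − 20.95798)²/20.95798 = 8.0117
  (43 − 29.63025)²/29.63025 = 6.0327
  (42 − 35.05042)²/35.05042 = 1.3779
  (36 − 43.36134)²/43.36134 = 1.2497
χ² = 25.4430 + 14.6973 + 0.1008 + 0.0027 + 4.5252 + 1.6593 + 0.8827 + 1.5846 + 8.0117 + 6.0327 + 1.3779 + 1.2497 = 65.568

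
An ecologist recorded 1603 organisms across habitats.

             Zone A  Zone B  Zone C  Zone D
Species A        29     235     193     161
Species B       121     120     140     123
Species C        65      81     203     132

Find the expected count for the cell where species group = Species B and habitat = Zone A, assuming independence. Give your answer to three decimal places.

Row total (Species B) = 504; column total (Zone A) = 215; grand total N = 1603.
Expected count = (row total × column total) / N = 504 × 215 / 1603 = 67.598.

67.598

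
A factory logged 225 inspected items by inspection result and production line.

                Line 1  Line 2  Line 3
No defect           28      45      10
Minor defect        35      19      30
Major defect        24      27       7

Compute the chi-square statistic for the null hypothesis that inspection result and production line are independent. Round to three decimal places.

25.959

Row totals: 83, 84, 58. Column totals: 87, 91, 47. Grand total N = 225.
Expected counts (row total × column total / N):
  No defect, Line 1: 83×87/225 = 32.0933
  No defect, Line 2: 83×91/225 = 33.5689
  No defect, Line 3: 83×47/225 = 17.3378
  Minor defect, Line 1: 84×87/225 = 32.4800
  Minor defect, Line 2: 84×91/225 = 33.9733
  Minor defect, Line 3: 84×47/225 = 17.5467
  Major defect, Line 1: 58×87/225 = 22.4267
  Major defect, Line 2: 58×91/225 = 23.4578
  Major defect, Line 3: 58×47/225 = 12.1156
Contributions (O − E)²/E:
  (28 − 32.0933)²/32.0933 = 0.5221
  (45 − 33.5689)²/33.5689 = 3.8926
  (10 − 17.3378)²/17.3378 = 3.1055
  (35 − 32.4800)²/32.4800 = 0.1955
  (19 − 33.9733)²/33.9733 = 6.5993
  (30 − 17.5467)²/17.5467 = 8.8384
  (24 − 22.4267)²/22.4267 = 0.1104
  (27 − 23.4578)²/23.4578 = 0.5349
  (7 − 12.1156)²/12.1156 = 2.1600
χ² = 0.5221 + 3.8926 + 3.1055 + 0.1955 + 6.5993 + 8.8384 + 0.1104 + 0.5349 + 2.1600 = 25.959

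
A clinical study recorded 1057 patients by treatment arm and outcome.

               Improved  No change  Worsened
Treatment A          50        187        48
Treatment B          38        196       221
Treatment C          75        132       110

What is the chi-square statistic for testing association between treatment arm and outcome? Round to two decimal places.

101.83

Row totals: 285, 455, 317. Column totals: 163, 515, 379. Grand total N = 1057.
Expected counts (row total × column total / N):
  Treatment A, Improved: 285×163/1057 = 43.950
  Treatment A, No change: 285×515/1057 = 138.860
  Treatment A, Worsened: 285×379/1057 = 102.190
  Treatment B, Improved: 455×163/1057 = 70.166
  Treatment B, No change: 455×515/1057 = 221.689
  Treatment B, Worsened: 455×379/1057 = 163.146
  Treatment C, Improved: 317×163/1057 = 48.885
  Treatment C, No change: 317×515/1057 = 154.451
  Treatment C, Worsened: 317×379/1057 = 113.664
Contributions (O − E)²/E:
  (50 − 43.950)²/43.950 = 0.8328
  (187 − 138.860)²/138.860 = 16.6892
  (48 − 102.190)²/102.190 = 28.7362
  (38 − 70.166)²/70.166 = 14.7458
  (196 − 221.689)²/221.689 = 2.9768
  (221 − 163.146)²/163.146 = 20.5159
  (75 − 48.885)²/48.885 = 13.9510
  (132 − 154.451)²/154.451 = 3.2635
  (110 − 113.664)²/113.664 = 0.1181
χ² = 0.8328 + 16.6892 + 28.7362 + 14.7458 + 2.9768 + 20.5159 + 13.9510 + 3.2635 + 0.1181 = 101.83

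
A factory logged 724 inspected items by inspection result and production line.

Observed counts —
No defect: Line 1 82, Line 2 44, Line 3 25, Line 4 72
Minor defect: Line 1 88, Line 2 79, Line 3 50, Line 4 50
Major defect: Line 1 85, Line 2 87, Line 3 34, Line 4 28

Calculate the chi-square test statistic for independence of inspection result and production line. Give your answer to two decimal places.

40.85

Row totals: 223, 267, 234. Column totals: 255, 210, 109, 150. Grand total N = 724.
Expected counts (row total × column total / N):
  No defect, Line 1: 223×255/724 = 78.5428
  No defect, Line 2: 223×210/724 = 64.6823
  No defect, Line 3: 223×109/724 = 33.5732
  No defect, Line 4: 223×150/724 = 46.2017
  Minor defect, Line 1: 267×255/724 = 94.0401
  Minor defect, Line 2: 267×210/724 = 77.4448
  Minor defect, Line 3: 267×109/724 = 40.1975
  Minor defect, Line 4: 267×150/724 = 55.3177
  Major defect, Line 1: 234×255/724 = 82.4171
  Major defect, Line 2: 234×210/724 = 67.8729
  Major defect, Line 3: 234×109/724 = 35.2293
  Major defect, Line 4: 234×150/724 = 48.4807
Contributions (O − E)²/E:
  (82 − 78.5428)²/78.5428 = 0.1522
  (44 − 64.6823)²/64.6823 = 6.6132
  (25 − 33.5732)²/33.5732 = 2.1892
  (72 − 46.2017)²/46.2017 = 14.4054
  (88 − 94.0401)²/94.0401 = 0.3879
  (79 − 77.4448)²/77.4448 = 0.0312
  (50 − 40.1975)²/40.1975 = 2.3904
  (50 − 55.3177)²/55.3177 = 0.5112
  (85 − 82.4171)²/82.4171 = 0.0809
  (87 − 67.8729)²/67.8729 = 5.3902
  (34 − 35.2293)²/35.2293 = 0.0429
  (28 − 48.4807)²/48.4807 = 8.6521
χ² = 0.1522 + 6.6132 + 2.1892 + 14.4054 + 0.3879 + 0.0312 + 2.3904 + 0.5112 + 0.0809 + 5.3902 + 0.0429 + 8.6521 = 40.85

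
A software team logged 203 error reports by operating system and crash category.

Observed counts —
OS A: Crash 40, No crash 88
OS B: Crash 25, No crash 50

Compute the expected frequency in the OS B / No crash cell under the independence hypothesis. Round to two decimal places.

Row total (OS B) = 75; column total (No crash) = 138; grand total N = 203.
Expected count = (row total × column total) / N = 75 × 138 / 203 = 50.99.

50.99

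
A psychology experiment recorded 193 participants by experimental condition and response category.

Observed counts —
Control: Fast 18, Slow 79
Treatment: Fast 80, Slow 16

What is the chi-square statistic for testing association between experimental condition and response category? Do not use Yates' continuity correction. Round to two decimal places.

Row totals: 97, 96. Column totals: 98, 95. Grand total N = 193.
Expected counts (row total × column total / N):
  Control, Fast: 97×98/193 = 49.254
  Control, Slow: 97×95/193 = 47.746
  Treatment, Fast: 96×98/193 = 48.746
  Treatment, Slow: 96×95/193 = 47.254
Contributions (O − E)²/E:
  (18 − 49.254)²/49.254 = 19.8321
  (79 − 47.746)²/47.746 = 20.4585
  (80 − 48.746)²/48.746 = 20.0388
  (16 − 47.254)²/47.254 = 20.6715
χ² = 19.8321 + 20.4585 + 20.0388 + 20.6715 = 81.00

81.00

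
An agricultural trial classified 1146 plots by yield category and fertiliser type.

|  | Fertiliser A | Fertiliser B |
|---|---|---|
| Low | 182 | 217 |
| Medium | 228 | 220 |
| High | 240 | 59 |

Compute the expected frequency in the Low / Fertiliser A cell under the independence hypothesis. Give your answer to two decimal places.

Row total (Low) = 399; column total (Fertiliser A) = 650; grand total N = 1146.
Expected count = (row total × column total) / N = 399 × 650 / 1146 = 226.31.

226.31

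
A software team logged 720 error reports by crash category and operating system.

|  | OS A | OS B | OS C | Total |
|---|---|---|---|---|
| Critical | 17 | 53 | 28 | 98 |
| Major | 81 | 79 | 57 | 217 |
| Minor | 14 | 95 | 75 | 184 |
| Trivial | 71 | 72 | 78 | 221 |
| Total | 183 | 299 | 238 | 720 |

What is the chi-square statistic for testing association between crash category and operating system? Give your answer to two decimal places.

62.63

Grand total N = 720.
Expected counts (row total × column total / N):
  Critical, OS A: 98×183/720 = 24.908
  Critical, OS B: 98×299/720 = 40.697
  Critical, OS C: 98×238/720 = 32.394
  Major, OS A: 217×183/720 = 55.154
  Major, OS B: 217×299/720 = 90.115
  Major, OS C: 217×238/720 = 71.731
  Minor, OS A: 184×183/720 = 46.767
  Minor, OS B: 184×299/720 = 76.411
  Minor, OS C: 184×238/720 = 60.822
  Trivial, OS A: 221×183/720 = 56.171
  Trivial, OS B: 221×299/720 = 91.776
  Trivial, OS C: 221×238/720 = 73.053
Contributions (O − E)²/E:
  (17 − 24.908)²/24.908 = 2.5107
  (53 − 40.697)²/40.697 = 3.7193
  (28 − 32.394)²/32.394 = 0.5960
  (81 − 55.154)²/55.154 = 12.1118
  (79 − 90.115)²/90.115 = 1.3710
  (57 − 71.731)²/71.731 = 3.0252
  (14 − 46.767)²/46.767 = 22.9580
  (95 − 76.411)²/76.411 = 4.5223
  (75 − 60.822)²/60.822 = 3.3050
  (71 − 56.171)²/56.171 = 3.9148
  (72 − 91.776)²/91.776 = 4.2614
  (78 − 73.053)²/73.053 = 0.3350
χ² = 2.5107 + 3.7193 + 0.5960 + 12.1118 + 1.3710 + 3.0252 + 22.9580 + 4.5223 + 3.3050 + 3.9148 + 4.2614 + 0.3350 = 62.63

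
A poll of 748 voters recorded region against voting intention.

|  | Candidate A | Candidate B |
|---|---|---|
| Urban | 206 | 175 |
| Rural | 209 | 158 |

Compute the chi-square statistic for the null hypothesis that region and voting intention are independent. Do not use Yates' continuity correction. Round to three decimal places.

0.628

Row totals: 381, 367. Column totals: 415, 333. Grand total N = 748.
Expected counts (row total × column total / N):
  Urban, Candidate A: 381×415/748 = 211.3837
  Urban, Candidate B: 381×333/748 = 169.6163
  Rural, Candidate A: 367×415/748 = 203.6163
  Rural, Candidate B: 367×333/748 = 163.3837
Contributions (O − E)²/E:
  (206 − 211.3837)²/211.3837 = 0.1371
  (175 − 169.6163)²/169.6163 = 0.1709
  (209 − 203.6163)²/203.6163 = 0.1423
  (158 − 163.3837)²/163.3837 = 0.1774
χ² = 0.1371 + 0.1709 + 0.1423 + 0.1774 = 0.628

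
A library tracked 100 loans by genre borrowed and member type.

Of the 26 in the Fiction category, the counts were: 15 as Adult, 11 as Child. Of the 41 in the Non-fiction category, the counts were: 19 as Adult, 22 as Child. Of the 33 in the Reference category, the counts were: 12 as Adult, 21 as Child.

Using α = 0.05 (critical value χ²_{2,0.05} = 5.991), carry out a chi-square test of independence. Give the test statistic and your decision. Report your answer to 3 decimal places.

Row totals: 26, 41, 33. Column totals: 46, 54. Grand total N = 100.
Expected counts (row total × column total / N):
  Fiction, Adult: 26×46/100 = 11.9600
  Fiction, Child: 26×54/100 = 14.0400
  Non-fiction, Adult: 41×46/100 = 18.8600
  Non-fiction, Child: 41×54/100 = 22.1400
  Reference, Adult: 33×46/100 = 15.1800
  Reference, Child: 33×54/100 = 17.8200
Contributions (O − E)²/E:
  (15 − 11.9600)²/11.9600 = 0.7727
  (11 − 14.0400)²/14.0400 = 0.6582
  (19 − 18.8600)²/18.8600 = 0.0010
  (22 − 22.1400)²/22.1400 = 0.0009
  (12 − 15.1800)²/15.1800 = 0.6662
  (21 − 17.8200)²/17.8200 = 0.5675
χ² = 0.7727 + 0.6582 + 0.0010 + 0.0009 + 0.6662 + 0.5675 = 2.667
df = (3−1)(2−1) = 2. Since 2.667 < 5.991, fail to reject the null hypothesis of independence at α = 0.05.

2.667; fail to reject H₀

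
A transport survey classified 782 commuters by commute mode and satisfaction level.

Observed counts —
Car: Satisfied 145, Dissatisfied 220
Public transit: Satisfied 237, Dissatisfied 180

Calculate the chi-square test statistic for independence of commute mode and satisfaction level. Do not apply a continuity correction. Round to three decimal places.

Row totals: 365, 417. Column totals: 382, 400. Grand total N = 782.
Expected counts (row total × column total / N):
  Car, Satisfied: 365×382/782 = 178.2992
  Car, Dissatisfied: 365×400/782 = 186.7008
  Public transit, Satisfied: 417×382/782 = 203.7008
  Public transit, Dissatisfied: 417×400/782 = 213.2992
Contributions (O − E)²/E:
  (145 − 178.2992)²/178.2992 = 6.2190
  (220 − 186.7008)²/186.7008 = 5.9391
  (237 − 203.7008)²/203.7008 = 5.4435
  (180 − 213.2992)²/213.2992 = 5.1985
χ² = 6.2190 + 5.9391 + 5.4435 + 5.1985 = 22.800

22.800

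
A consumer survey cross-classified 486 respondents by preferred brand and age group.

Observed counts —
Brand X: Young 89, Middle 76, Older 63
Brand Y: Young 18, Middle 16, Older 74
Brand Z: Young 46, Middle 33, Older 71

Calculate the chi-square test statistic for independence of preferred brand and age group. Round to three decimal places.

Row totals: 228, 108, 150. Column totals: 153, 125, 208. Grand total N = 486.
Expected counts (row total × column total / N):
  Brand X, Young: 228×153/486 = 71.7778
  Brand X, Middle: 228×125/486 = 58.6420
  Brand X, Older: 228×208/486 = 97.5802
  Brand Y, Young: 108×153/486 = 34.0000
  Brand Y, Middle: 108×125/486 = 27.7778
  Brand Y, Older: 108×208/486 = 46.2222
  Brand Z, Young: 150×153/486 = 47.2222
  Brand Z, Middle: 150×125/486 = 38.5802
  Brand Z, Older: 150×208/486 = 64.1975
Contributions (O − E)²/E:
  (89 − 71.7778)²/71.7778 = 4.1323
  (76 − 58.6420)²/58.6420 = 5.1380
  (63 − 97.5802)²/97.5802 = 12.2544
  (18 − 34.0000)²/34.0000 = 7.5294
  (16 − 27.7778)²/27.7778 = 4.9938
  (74 − 46.2222)²/46.2222 = 16.6934
  (46 − 47.2222)²/47.2222 = 0.0316
  (33 − 38.5802)²/38.5802 = 0.8071
  (71 − 64.1975)²/64.1975 = 0.7208
χ² = 4.1323 + 5.1380 + 12.2544 + 7.5294 + 4.9938 + 16.6934 + 0.0316 + 0.8071 + 0.7208 = 52.301

52.301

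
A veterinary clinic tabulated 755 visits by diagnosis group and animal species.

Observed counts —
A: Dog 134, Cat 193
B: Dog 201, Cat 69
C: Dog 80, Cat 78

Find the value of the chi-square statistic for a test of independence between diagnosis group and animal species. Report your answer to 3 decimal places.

Row totals: 327, 270, 158. Column totals: 415, 340. Grand total N = 755.
Expected counts (row total × column total / N):
  A, Dog: 327×415/755 = 179.7417
  A, Cat: 327×340/755 = 147.2583
  B, Dog: 270×415/755 = 148.4106
  B, Cat: 270×340/755 = 121.5894
  C, Dog: 158×415/755 = 86.8477
  C, Cat: 158×340/755 = 71.1523
Contributions (O − E)²/E:
  (134 − 179.7417)²/179.7417 = 11.6406
  (193 − 147.2583)²/147.2583 = 14.2084
  (201 − 148.4106)²/148.4106 = 18.6351
  (69 − 121.5894)²/121.5894 = 22.7458
  (80 − 86.8477)²/86.8477 = 0.5399
  (78 − 71.1523)²/71.1523 = 0.6590
χ² = 11.6406 + 14.2084 + 18.6351 + 22.7458 + 0.5399 + 0.6590 = 68.429

68.429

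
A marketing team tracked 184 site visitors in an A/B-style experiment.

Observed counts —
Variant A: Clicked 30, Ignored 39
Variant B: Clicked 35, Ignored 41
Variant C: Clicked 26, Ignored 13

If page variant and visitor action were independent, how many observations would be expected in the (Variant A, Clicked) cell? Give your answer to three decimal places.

Row total (Variant A) = 69; column total (Clicked) = 91; grand total N = 184.
Expected count = (row total × column total) / N = 69 × 91 / 184 = 34.125.

34.125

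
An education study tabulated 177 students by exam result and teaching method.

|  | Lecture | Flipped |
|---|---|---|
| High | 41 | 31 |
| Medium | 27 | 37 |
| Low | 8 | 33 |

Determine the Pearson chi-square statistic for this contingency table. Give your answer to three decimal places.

14.963

Row totals: 72, 64, 41. Column totals: 76, 101. Grand total N = 177.
Expected counts (row total × column total / N):
  High, Lecture: 72×76/177 = 30.9153
  High, Flipped: 72×101/177 = 41.0847
  Medium, Lecture: 64×76/177 = 27.4802
  Medium, Flipped: 64×101/177 = 36.5198
  Low, Lecture: 41×76/177 = 17.6045
  Low, Flipped: 41×101/177 = 23.3955
Contributions (O − E)²/E:
  (41 − 30.9153)²/30.9153 = 3.2897
  (31 − 41.0847)²/41.0847 = 2.4754
  (27 − 27.4802)²/27.4802 = 0.0084
  (37 − 36.5198)²/36.5198 = 0.0063
  (8 − 17.6045)²/17.6045 = 5.2399
  (33 − 23.3955)²/23.3955 = 3.9429
χ² = 3.2897 + 2.4754 + 0.0084 + 0.0063 + 5.2399 + 3.9429 = 14.963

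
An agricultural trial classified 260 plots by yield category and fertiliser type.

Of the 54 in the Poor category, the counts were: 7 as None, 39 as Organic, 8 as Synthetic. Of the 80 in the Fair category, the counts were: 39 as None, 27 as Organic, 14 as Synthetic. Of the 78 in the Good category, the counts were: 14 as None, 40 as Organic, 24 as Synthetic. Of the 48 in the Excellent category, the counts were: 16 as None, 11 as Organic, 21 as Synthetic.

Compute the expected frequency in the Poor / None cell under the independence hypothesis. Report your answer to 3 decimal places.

Row total (Poor) = 54; column total (None) = 76; grand total N = 260.
Expected count = (row total × column total) / N = 54 × 76 / 260 = 15.785.

15.785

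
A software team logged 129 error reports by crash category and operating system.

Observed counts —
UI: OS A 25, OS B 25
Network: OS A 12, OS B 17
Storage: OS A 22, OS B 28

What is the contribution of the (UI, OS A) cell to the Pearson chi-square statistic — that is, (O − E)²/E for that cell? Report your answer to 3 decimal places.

0.199

Row total (UI) = 50; column total (OS A) = 59; N = 129.
Expected count E = 50 × 59 / 129 = 22.8682.
Contribution = (O − E)²/E = (25 − 22.8682)² / 22.8682 = 0.199.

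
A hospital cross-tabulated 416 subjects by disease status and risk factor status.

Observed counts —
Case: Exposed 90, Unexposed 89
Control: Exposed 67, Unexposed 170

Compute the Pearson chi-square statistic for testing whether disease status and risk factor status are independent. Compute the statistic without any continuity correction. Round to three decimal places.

Row totals: 179, 237. Column totals: 157, 259. Grand total N = 416.
Expected counts (row total × column total / N):
  Case, Exposed: 179×157/416 = 67.5553
  Case, Unexposed: 179×259/416 = 111.4447
  Control, Exposed: 237×157/416 = 89.4447
  Control, Unexposed: 237×259/416 = 147.5553
Contributions (O − E)²/E:
  (90 − 67.5553)²/67.5553 = 7.4571
  (89 − 111.4447)²/111.4447 = 4.5203
  (67 − 89.4447)²/89.4447 = 5.6321
  (170 − 147.5553)²/147.5553 = 3.4141
χ² = 7.4571 + 4.5203 + 5.6321 + 3.4141 = 21.024

21.024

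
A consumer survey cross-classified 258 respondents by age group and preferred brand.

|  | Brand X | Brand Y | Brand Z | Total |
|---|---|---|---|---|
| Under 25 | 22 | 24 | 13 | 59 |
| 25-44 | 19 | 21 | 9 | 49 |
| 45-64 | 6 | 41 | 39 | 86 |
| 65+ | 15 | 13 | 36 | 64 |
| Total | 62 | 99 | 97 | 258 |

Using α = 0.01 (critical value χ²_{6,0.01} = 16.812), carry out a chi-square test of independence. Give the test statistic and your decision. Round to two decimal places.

Grand total N = 258.
Expected counts (row total × column total / N):
  Under 25, Brand X: 59×62/258 = 14.1783
  Under 25, Brand Y: 59×99/258 = 22.6395
  Under 25, Brand Z: 59×97/258 = 22.1822
  25-44, Brand X: 49×62/258 = 11.7752
  25-44, Brand Y: 49×99/258 = 18.8023
  25-44, Brand Z: 49×97/258 = 18.4225
  45-64, Brand X: 86×62/258 = 20.6667
  45-64, Brand Y: 86×99/258 = 33.0000
  45-64, Brand Z: 86×97/258 = 32.3333
  65+, Brand X: 64×62/258 = 15.3798
  65+, Brand Y: 64×99/258 = 24.5581
  65+, Brand Z: 64×97/258 = 24.0620
Contributions (O − E)²/E:
  (22 − 14.1783)²/14.1783 = 4.3150
  (24 − 22.6395)²/22.6395 = 0.0818
  (13 − 22.1822)²/22.1822 = 3.8009
  (19 − 11.7752)²/11.7752 = 4.4329
  (21 − 18.8023)²/18.8023 = 0.2569
  (9 − 18.4225)²/18.4225 = 4.8193
  (6 − 20.6667)²/20.6667 = 10.4086
  (41 − 33.0000)²/33.0000 = 1.9394
  (39 − 32.3333)²/32.3333 = 1.3746
  (15 − 15.3798)²/15.3798 = 0.0094
  (13 − 24.5581)²/24.5581 = 5.4397
  (36 − 24.0620)²/24.0620 = 5.9229
χ² = 4.3150 + 0.0818 + 3.8009 + 4.4329 + 0.2569 + 4.8193 + 10.4086 + 1.9394 + 1.3746 + 0.0094 + 5.4397 + 5.9229 = 42.80
df = (4−1)(3−1) = 6. Since 42.80 > 16.812, reject the null hypothesis of independence at α = 0.01.

42.80; reject H₀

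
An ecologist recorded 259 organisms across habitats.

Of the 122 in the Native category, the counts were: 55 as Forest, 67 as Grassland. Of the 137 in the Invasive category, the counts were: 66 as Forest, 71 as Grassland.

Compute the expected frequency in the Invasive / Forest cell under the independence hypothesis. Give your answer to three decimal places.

64.004

Row total (Invasive) = 137; column total (Forest) = 121; grand total N = 259.
Expected count = (row total × column total) / N = 137 × 121 / 259 = 64.004.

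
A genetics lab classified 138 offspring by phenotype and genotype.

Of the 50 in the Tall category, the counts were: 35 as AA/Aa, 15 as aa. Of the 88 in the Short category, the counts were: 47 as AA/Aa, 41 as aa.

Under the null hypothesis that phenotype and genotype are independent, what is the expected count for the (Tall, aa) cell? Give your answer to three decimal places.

Row total (Tall) = 50; column total (aa) = 56; grand total N = 138.
Expected count = (row total × column total) / N = 50 × 56 / 138 = 20.290.

20.290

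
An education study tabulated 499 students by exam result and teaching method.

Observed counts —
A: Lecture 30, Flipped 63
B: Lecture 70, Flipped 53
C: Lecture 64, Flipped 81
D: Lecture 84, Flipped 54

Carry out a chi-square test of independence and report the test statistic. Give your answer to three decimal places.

Row totals: 93, 123, 145, 138. Column totals: 248, 251. Grand total N = 499.
Expected counts (row total × column total / N):
  A, Lecture: 93×248/499 = 46.2204
  A, Flipped: 93×251/499 = 46.7796
  B, Lecture: 123×248/499 = 61.1303
  B, Flipped: 123×251/499 = 61.8697
  C, Lecture: 145×248/499 = 72.0641
  C, Flipped: 145×251/499 = 72.9359
  D, Lecture: 138×248/499 = 68.5852
  D, Flipped: 138×251/499 = 69.4148
Contributions (O − E)²/E:
  (30 − 46.2204)²/46.2204 = 5.6923
  (63 − 46.7796)²/46.7796 = 5.6243
  (70 − 61.1303)²/61.1303 = 1.2869
  (53 − 61.8697)²/61.8697 = 1.2716
  (64 − 72.0641)²/72.0641 = 0.9024
  (81 − 72.9359)²/72.9359 = 0.8916
  (84 − 68.5852)²/68.5852 = 3.4645
  (54 − 69.4148)²/69.4148 = 3.4231
χ² = 5.6923 + 5.6243 + 1.2869 + 1.2716 + 0.9024 + 0.8916 + 3.4645 + 3.4231 = 22.557

22.557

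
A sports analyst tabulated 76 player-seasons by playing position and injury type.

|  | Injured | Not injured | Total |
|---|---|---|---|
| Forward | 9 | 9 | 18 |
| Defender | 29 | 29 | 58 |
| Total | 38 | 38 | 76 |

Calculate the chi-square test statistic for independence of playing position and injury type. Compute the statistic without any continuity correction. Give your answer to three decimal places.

Grand total N = 76.
Expected counts (row total × column total / N):
  Forward, Injured: 18×38/76 = 9.0000
  Forward, Not injured: 18×38/76 = 9.0000
  Defender, Injured: 58×38/76 = 29.0000
  Defender, Not injured: 58×38/76 = 29.0000
Contributions (O − E)²/E:
  (9 − 9.0000)²/9.0000 = 0.0000
  (9 − 9.0000)²/9.0000 = 0.0000
  (29 − 29.0000)²/29.0000 = 0.0000
  (29 − 29.0000)²/29.0000 = 0.0000
χ² = 0.0000 + 0.0000 + 0.0000 + 0.0000 = 0.000

0.000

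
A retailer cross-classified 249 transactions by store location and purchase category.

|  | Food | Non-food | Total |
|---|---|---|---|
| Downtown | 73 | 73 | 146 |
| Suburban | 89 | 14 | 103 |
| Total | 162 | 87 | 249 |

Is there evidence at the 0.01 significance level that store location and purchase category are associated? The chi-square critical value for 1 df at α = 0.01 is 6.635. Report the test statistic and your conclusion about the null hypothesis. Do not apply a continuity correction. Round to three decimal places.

Grand total N = 249.
Expected counts (row total × column total / N):
  Downtown, Food: 146×162/249 = 94.9880
  Downtown, Non-food: 146×87/249 = 51.0120
  Suburban, Food: 103×162/249 = 67.0120
  Suburban, Non-food: 103×87/249 = 35.9880
Contributions (O − E)²/E:
  (73 − 94.9880)²/94.9880 = 5.0898
  (73 − 51.0120)²/51.0120 = 9.4776
  (89 − 67.0120)²/67.0120 = 7.2147
  (14 − 35.9880)²/35.9880 = 13.4343
χ² = 5.0898 + 9.4776 + 7.2147 + 13.4343 = 35.216
df = (2−1)(2−1) = 1. Since 35.216 > 6.635, reject the null hypothesis of independence at α = 0.01.

35.216; reject H₀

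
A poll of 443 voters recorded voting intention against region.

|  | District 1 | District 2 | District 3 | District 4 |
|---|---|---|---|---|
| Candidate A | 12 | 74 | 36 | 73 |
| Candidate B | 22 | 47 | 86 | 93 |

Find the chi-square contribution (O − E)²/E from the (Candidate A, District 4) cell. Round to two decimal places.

0.00

Row total (Candidate A) = 195; column total (District 4) = 166; N = 443.
Expected count E = 195 × 166 / 443 = 73.070.
Contribution = (O − E)²/E = (73 − 73.070)² / 73.070 = 0.00.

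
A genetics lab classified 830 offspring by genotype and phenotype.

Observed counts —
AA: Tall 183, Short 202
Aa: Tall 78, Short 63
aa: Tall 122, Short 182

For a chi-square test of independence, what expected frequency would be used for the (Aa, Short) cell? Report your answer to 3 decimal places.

Row total (Aa) = 141; column total (Short) = 447; grand total N = 830.
Expected count = (row total × column total) / N = 141 × 447 / 830 = 75.936.

75.936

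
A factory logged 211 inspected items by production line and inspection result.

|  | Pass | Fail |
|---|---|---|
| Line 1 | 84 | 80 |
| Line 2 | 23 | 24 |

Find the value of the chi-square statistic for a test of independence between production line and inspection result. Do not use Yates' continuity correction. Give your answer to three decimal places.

Row totals: 164, 47. Column totals: 107, 104. Grand total N = 211.
Expected counts (row total × column total / N):
  Line 1, Pass: 164×107/211 = 83.1659
  Line 1, Fail: 164×104/211 = 80.8341
  Line 2, Pass: 47×107/211 = 23.8341
  Line 2, Fail: 47×104/211 = 23.1659
Contributions (O − E)²/E:
  (84 − 83.1659)²/83.1659 = 0.0084
  (80 − 80.8341)²/80.8341 = 0.0086
  (23 − 23.8341)²/23.8341 = 0.0292
  (24 − 23.1659)²/23.1659 = 0.0300
χ² = 0.0084 + 0.0086 + 0.0292 + 0.0300 = 0.076

0.076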